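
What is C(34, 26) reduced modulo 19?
13

Using Lucas' theorem:
Write n=34 and k=26 in base 19:
n in base 19: [1, 15]
k in base 19: [1, 7]
C(34,26) mod 19 = ∏ C(n_i, k_i) mod 19
Digit binomials (mod 19): C(1,1) = 1; C(15,7) = 6435 ≡ 13
Product: 1 × 13 = 13 ≡ 13 (mod 19)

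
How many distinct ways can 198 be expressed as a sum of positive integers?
3345365983698

p(n) counts ways to write n as a sum of positive integers (order ignored).
Euler's pentagonal recurrence: p(k) = p(k-1) + p(k-2) - p(k-5) - p(k-7) + p(k-12) + p(k-15) - ... (offsets j(3j∓1)/2, signs ++--, p(0)=1, p(<0)=0).
DP table for k = 0..197: p(0)=1, p(1)=1, p(2)=2, p(3)=3, p(4)=5, p(5)=7, p(6)=11, p(7)=15, p(8)=22, p(9)=30, p(10)=42, p(11)=56, p(12)=77, p(13)=101, p(14)=135, p(15)=176, p(16)=231, p(17)=297, p(18)=385, p(19)=490, p(20)=627, p(21)=792, p(22)=1002, p(23)=1255, p(24)=1575, p(25)=1958, p(26)=2436, p(27)=3010, p(28)=3718, p(29)=4565, p(30)=5604, p(31)=6842, p(32)=8349, p(33)=10143, p(34)=12310, p(35)=14883, p(36)=17977, p(37)=21637, p(38)=26015, p(39)=31185, p(40)=37338, p(41)=44583, p(42)=53174, p(43)=63261, p(44)=75175, p(45)=89134, p(46)=105558, p(47)=124754, p(48)=147273, p(49)=173525, p(50)=204226, p(51)=239943, p(52)=281589, p(53)=329931, p(54)=386155, p(55)=451276, p(56)=526823, p(57)=614154, p(58)=715220, p(59)=831820, p(60)=966467, p(61)=1121505, p(62)=1300156, p(63)=1505499, p(64)=1741630, p(65)=2012558, p(66)=2323520, p(67)=2679689, p(68)=3087735, p(69)=3554345, p(70)=4087968, p(71)=4697205, p(72)=5392783, p(73)=6185689, p(74)=7089500, p(75)=8118264, p(76)=9289091, p(77)=10619863, p(78)=12132164, p(79)=13848650, p(80)=15796476, p(81)=18004327, p(82)=20506255, p(83)=23338469, p(84)=26543660, p(85)=30167357, p(86)=34262962, p(87)=38887673, p(88)=44108109, p(89)=49995925, p(90)=56634173, p(91)=64112359, p(92)=72533807, p(93)=82010177, p(94)=92669720, p(95)=104651419, p(96)=118114304, p(97)=133230930, p(98)=150198136, p(99)=169229875, p(100)=190569292, p(101)=214481126, p(102)=241265379, p(103)=271248950, p(104)=304801365, p(105)=342325709, p(106)=384276336, p(107)=431149389, p(108)=483502844, p(109)=541946240, p(110)=607163746, p(111)=679903203, p(112)=761002156, p(113)=851376628, p(114)=952050665, p(115)=1064144451, p(116)=1188908248, p(117)=1327710076, p(118)=1482074143, p(119)=1653668665, p(120)=1844349560, p(121)=2056148051, p(122)=2291320912, p(123)=2552338241, p(124)=2841940500, p(125)=3163127352, p(126)=3519222692, p(127)=3913864295, p(128)=4351078600, p(129)=4835271870, p(130)=5371315400, p(131)=5964539504, p(132)=6620830889, p(133)=7346629512, p(134)=8149040695, p(135)=9035836076, p(136)=10015581680, p(137)=11097645016, p(138)=12292341831, p(139)=13610949895, p(140)=15065878135, p(141)=16670689208, p(142)=18440293320, p(143)=20390982757, p(144)=22540654445, p(145)=24908858009, p(146)=27517052599, p(147)=30388671978, p(148)=33549419497, p(149)=37027355200, p(150)=40853235313, p(151)=45060624582, p(152)=49686288421, p(153)=54770336324, p(154)=60356673280, p(155)=66493182097, p(156)=73232243759, p(157)=80630964769, p(158)=88751778802, p(159)=97662728555, p(160)=107438159466, p(161)=118159068427, p(162)=129913904637, p(163)=142798995930, p(164)=156919475295, p(165)=172389800255, p(166)=189334822579, p(167)=207890420102, p(168)=228204732751, p(169)=250438925115, p(170)=274768617130, p(171)=301384802048, p(172)=330495499613, p(173)=362326859895, p(174)=397125074750, p(175)=435157697830, p(176)=476715857290, p(177)=522115831195, p(178)=571701605655, p(179)=625846753120, p(180)=684957390936, p(181)=749474411781, p(182)=819876908323, p(183)=896684817527, p(184)=980462880430, p(185)=1071823774337, p(186)=1171432692373, p(187)=1280011042268, p(188)=1398341745571, p(189)=1527273599625, p(190)=1667727404093, p(191)=1820701100652, p(192)=1987276856363, p(193)=2168627105469, p(194)=2366022741845, p(195)=2580840212973, p(196)=2814570987591, p(197)=3068829878530.
Final step: p(198) = p(197) + p(196) - p(193) - p(191) + p(186) + p(183) - p(176) - p(172) + p(163) + p(158) - p(147) - p(141) + p(128) + p(121) - p(106) - p(98) + p(81) + p(72) - p(53) - p(43) + p(22) + p(11)
= 3068829878530 + 2814570987591 - 2168627105469 - 1820701100652 + 1171432692373 + 896684817527 - 476715857290 - 330495499613 + 142798995930 + 88751778802 - 30388671978 - 16670689208 + 4351078600 + 2056148051 - 384276336 - 150198136 + 18004327 + 5392783 - 329931 - 63261 + 1002 + 56
= 3345365983698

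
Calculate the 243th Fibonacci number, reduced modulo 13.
8

Matrix identity: Q^n = [[F_(n+1), F_n], [F_n, F_(n-1)]] with Q = [[1,1],[1,0]].
n = 243 = 11110011₂. Square-and-multiply, entries mod 13:
Q^1 = [[1,1],[1,0]]
Q^3 = (Q^1)²·Q = [[3,2],[2,1]]
Q^7 = (Q^3)²·Q = [[8,0],[0,8]]
Q^15 = (Q^7)²·Q = [[12,12],[12,0]]
Q^30 = (Q^15)² = [[2,1],[1,1]]
Q^60 = (Q^30)² = [[5,3],[3,2]]
Q^121 = (Q^60)²·Q = [[3,8],[8,8]]
Q^243 = (Q^121)²·Q = [[5,8],[8,10]]
F_243 mod 13 = Q^243[0][1] = 8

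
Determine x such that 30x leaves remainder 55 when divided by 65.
x ≡ 4 (mod 13)

gcd(30, 65) = 5, which divides 55, so solutions exist.
Divide through by 5: 6x ≡ 11 (mod 13).
Find 6^(-1) mod 13 by the extended Euclidean algorithm:
13 = 2 × 6 + 1  ⟹  1 = (1)·13 + (-2)·6
So (-2)·6 ≡ 1 (mod 13), i.e. 6^(-1) ≡ -2 ≡ 11 (mod 13).
x ≡ 11 × 11 = 121 ≡ 4 (mod 13).
Check: 30 × 4 = 120 ≡ 55 (mod 65).
x ≡ 4 (mod 13), giving 5 solutions mod 65.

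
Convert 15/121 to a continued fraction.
[0; 8, 15]

Euclidean algorithm steps:
15 = 0 × 121 + 15
121 = 8 × 15 + 1
15 = 15 × 1 + 0
Continued fraction: [0; 8, 15]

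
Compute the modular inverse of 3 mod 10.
7

gcd(3, 10) = 1, so the inverse exists.
Extended Euclidean algorithm on (10, 3):
10 = 3 × 3 + 1  ⟹  1 = (1)·10 + (-3)·3
So (-3)·3 ≡ 1 (mod 10), i.e. 3^(-1) ≡ -3 ≡ 7 (mod 10).
Check: 3 × 7 = 21 ≡ 1 (mod 10)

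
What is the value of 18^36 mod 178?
4

Repeated squaring. Binary of 36 = 100100.
18^1 ≡ 18 (mod 178); 18^2 ≡ 146 (mod 178); 18^4 ≡ 134 (mod 178); 18^8 ≡ 156 (mod 178); 18^16 ≡ 128 (mod 178); 18^32 ≡ 8 (mod 178)
18^36 = 18^4 × 18^32 ≡ 4 (mod 178)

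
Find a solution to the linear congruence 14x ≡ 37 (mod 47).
x ≡ 6 (mod 47)

gcd(14, 47) = 1, which divides 37, so solutions exist.
Find 14^(-1) mod 47 by the extended Euclidean algorithm:
47 = 3 × 14 + 5  ⟹  5 = (1)·47 + (-3)·14
14 = 2 × 5 + 4  ⟹  4 = (-2)·47 + (7)·14
5 = 1 × 4 + 1  ⟹  1 = (3)·47 + (-10)·14
So (-10)·14 ≡ 1 (mod 47), i.e. 14^(-1) ≡ -10 ≡ 37 (mod 47).
x ≡ 37 × 37 = 1369 ≡ 6 (mod 47).
Check: 14 × 6 = 84 ≡ 37 (mod 47).
Unique solution: x ≡ 6 (mod 47)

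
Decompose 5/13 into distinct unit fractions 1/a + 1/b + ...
1/3 + 1/20 + 1/780

Greedy algorithm:
5/13: ceiling(13/5) = 3, use 1/3
2/39: ceiling(39/2) = 20, use 1/20
1/780: ceiling(780/1) = 780, use 1/780
Result: 5/13 = 1/3 + 1/20 + 1/780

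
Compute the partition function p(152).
49686288421

p(n) counts ways to write n as a sum of positive integers (order ignored).
Euler's pentagonal recurrence: p(k) = p(k-1) + p(k-2) - p(k-5) - p(k-7) + p(k-12) + p(k-15) - ... (offsets j(3j∓1)/2, signs ++--, p(0)=1, p(<0)=0).
DP table for k = 0..151: p(0)=1, p(1)=1, p(2)=2, p(3)=3, p(4)=5, p(5)=7, p(6)=11, p(7)=15, p(8)=22, p(9)=30, p(10)=42, p(11)=56, p(12)=77, p(13)=101, p(14)=135, p(15)=176, p(16)=231, p(17)=297, p(18)=385, p(19)=490, p(20)=627, p(21)=792, p(22)=1002, p(23)=1255, p(24)=1575, p(25)=1958, p(26)=2436, p(27)=3010, p(28)=3718, p(29)=4565, p(30)=5604, p(31)=6842, p(32)=8349, p(33)=10143, p(34)=12310, p(35)=14883, p(36)=17977, p(37)=21637, p(38)=26015, p(39)=31185, p(40)=37338, p(41)=44583, p(42)=53174, p(43)=63261, p(44)=75175, p(45)=89134, p(46)=105558, p(47)=124754, p(48)=147273, p(49)=173525, p(50)=204226, p(51)=239943, p(52)=281589, p(53)=329931, p(54)=386155, p(55)=451276, p(56)=526823, p(57)=614154, p(58)=715220, p(59)=831820, p(60)=966467, p(61)=1121505, p(62)=1300156, p(63)=1505499, p(64)=1741630, p(65)=2012558, p(66)=2323520, p(67)=2679689, p(68)=3087735, p(69)=3554345, p(70)=4087968, p(71)=4697205, p(72)=5392783, p(73)=6185689, p(74)=7089500, p(75)=8118264, p(76)=9289091, p(77)=10619863, p(78)=12132164, p(79)=13848650, p(80)=15796476, p(81)=18004327, p(82)=20506255, p(83)=23338469, p(84)=26543660, p(85)=30167357, p(86)=34262962, p(87)=38887673, p(88)=44108109, p(89)=49995925, p(90)=56634173, p(91)=64112359, p(92)=72533807, p(93)=82010177, p(94)=92669720, p(95)=104651419, p(96)=118114304, p(97)=133230930, p(98)=150198136, p(99)=169229875, p(100)=190569292, p(101)=214481126, p(102)=241265379, p(103)=271248950, p(104)=304801365, p(105)=342325709, p(106)=384276336, p(107)=431149389, p(108)=483502844, p(109)=541946240, p(110)=607163746, p(111)=679903203, p(112)=761002156, p(113)=851376628, p(114)=952050665, p(115)=1064144451, p(116)=1188908248, p(117)=1327710076, p(118)=1482074143, p(119)=1653668665, p(120)=1844349560, p(121)=2056148051, p(122)=2291320912, p(123)=2552338241, p(124)=2841940500, p(125)=3163127352, p(126)=3519222692, p(127)=3913864295, p(128)=4351078600, p(129)=4835271870, p(130)=5371315400, p(131)=5964539504, p(132)=6620830889, p(133)=7346629512, p(134)=8149040695, p(135)=9035836076, p(136)=10015581680, p(137)=11097645016, p(138)=12292341831, p(139)=13610949895, p(140)=15065878135, p(141)=16670689208, p(142)=18440293320, p(143)=20390982757, p(144)=22540654445, p(145)=24908858009, p(146)=27517052599, p(147)=30388671978, p(148)=33549419497, p(149)=37027355200, p(150)=40853235313, p(151)=45060624582.
Final step: p(152) = p(151) + p(150) - p(147) - p(145) + p(140) + p(137) - p(130) - p(126) + p(117) + p(112) - p(101) - p(95) + p(82) + p(75) - p(60) - p(52) + p(35) + p(26) - p(7)
= 45060624582 + 40853235313 - 30388671978 - 24908858009 + 15065878135 + 11097645016 - 5371315400 - 3519222692 + 1327710076 + 761002156 - 214481126 - 104651419 + 20506255 + 8118264 - 966467 - 281589 + 14883 + 2436 - 15
= 49686288421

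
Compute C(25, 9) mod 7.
4

Using Lucas' theorem:
Write n=25 and k=9 in base 7:
n in base 7: [3, 4]
k in base 7: [1, 2]
C(25,9) mod 7 = ∏ C(n_i, k_i) mod 7
Digit binomials (mod 7): C(3,1) = 3; C(4,2) = 6
Product: 3 × 6 = 18 ≡ 4 (mod 7)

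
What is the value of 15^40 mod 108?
81

Repeated squaring. Binary of 40 = 101000.
15^1 ≡ 15 (mod 108); 15^2 ≡ 9 (mod 108); 15^4 ≡ 81 (mod 108); 15^8 ≡ 81 (mod 108); 15^16 ≡ 81 (mod 108); 15^32 ≡ 81 (mod 108)
15^40 = 15^8 × 15^32 ≡ 81 (mod 108)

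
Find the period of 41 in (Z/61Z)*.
10

61 is prime, so ord(41) divides φ(61) = 60.
Divisors of 60: 1, 2, 3, 4, 5, 6, 10, 12, 15, 20, 30, 60.
Repeated squaring: 41^1 ≡ 41, 41^2 ≡ 34, 41^4 ≡ 58, 41^8 ≡ 9, 41^16 ≡ 20, 41^32 ≡ 34 (mod 61).
Test 41^d mod 61 for each divisor d in increasing order:
41^1 ≡ 41
41^2 ≡ 34
41^3 = 41^2·41^1 ≡ 52
41^4 ≡ 58
41^5 = 41^4·41^1 ≡ 60
41^6 = 41^4·41^2 ≡ 20
41^10 = 41^8·41^2 ≡ 1  ← first divisor giving 1
The order is 10.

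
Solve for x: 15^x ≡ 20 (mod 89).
82

Baby-step giant-step with step n = ⌈√89⌉ = 10.
Baby steps 15^j mod 89 (j:value) for j=0..9: 0:1, 1:15, 2:47, 3:82, 4:73, 5:27, 6:49, 7:23, 8:78, 9:13.
Giant-step multiplier: 15^(-10) ≡ 15^(88-10) = 15^78 ≡ 21 (mod 89).
Giant steps γ_i = 20·21^i mod 89: γ_0=20, γ_1=64, γ_2=9, γ_3=11, γ_4=53, γ_5=45, γ_6=55, γ_7=87, γ_8=47 (in table at j=2).
x = i·n + j = 8·10 + 2 = 82.
Check: 15^82 ≡ 20 (mod 89).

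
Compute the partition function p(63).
1505499

p(n) counts ways to write n as a sum of positive integers (order ignored).
Euler's pentagonal recurrence: p(k) = p(k-1) + p(k-2) - p(k-5) - p(k-7) + p(k-12) + p(k-15) - ... (offsets j(3j∓1)/2, signs ++--, p(0)=1, p(<0)=0).
DP table for k = 0..62: p(0)=1, p(1)=1, p(2)=2, p(3)=3, p(4)=5, p(5)=7, p(6)=11, p(7)=15, p(8)=22, p(9)=30, p(10)=42, p(11)=56, p(12)=77, p(13)=101, p(14)=135, p(15)=176, p(16)=231, p(17)=297, p(18)=385, p(19)=490, p(20)=627, p(21)=792, p(22)=1002, p(23)=1255, p(24)=1575, p(25)=1958, p(26)=2436, p(27)=3010, p(28)=3718, p(29)=4565, p(30)=5604, p(31)=6842, p(32)=8349, p(33)=10143, p(34)=12310, p(35)=14883, p(36)=17977, p(37)=21637, p(38)=26015, p(39)=31185, p(40)=37338, p(41)=44583, p(42)=53174, p(43)=63261, p(44)=75175, p(45)=89134, p(46)=105558, p(47)=124754, p(48)=147273, p(49)=173525, p(50)=204226, p(51)=239943, p(52)=281589, p(53)=329931, p(54)=386155, p(55)=451276, p(56)=526823, p(57)=614154, p(58)=715220, p(59)=831820, p(60)=966467, p(61)=1121505, p(62)=1300156.
Final step: p(63) = p(62) + p(61) - p(58) - p(56) + p(51) + p(48) - p(41) - p(37) + p(28) + p(23) - p(12) - p(6)
= 1300156 + 1121505 - 715220 - 526823 + 239943 + 147273 - 44583 - 21637 + 3718 + 1255 - 77 - 11
= 1505499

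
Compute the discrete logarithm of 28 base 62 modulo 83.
36

Baby-step giant-step with step n = ⌈√83⌉ = 10.
Baby steps 62^j mod 83 (j:value) for j=0..9: 0:1, 1:62, 2:26, 3:35, 4:12, 5:80, 6:63, 7:5, 8:61, 9:47.
Giant-step multiplier: 62^(-10) ≡ 62^(82-10) = 62^72 ≡ 37 (mod 83).
Giant steps γ_i = 28·37^i mod 83: γ_0=28, γ_1=40, γ_2=69, γ_3=63 (in table at j=6).
x = i·n + j = 3·10 + 6 = 36.
Check: 62^36 ≡ 28 (mod 83).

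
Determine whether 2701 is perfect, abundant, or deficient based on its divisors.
deficient

Proper divisors of 2701: sum = 1 + 37 + 73 = 111
Since 111 < 2701, 2701 is deficient.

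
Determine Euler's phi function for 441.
252

441 = 3^2 × 7^2
φ(n) = n × ∏(1 - 1/p) for each prime p dividing n
φ(441) = 441 × (1 - 1/3) × (1 - 1/7) = 252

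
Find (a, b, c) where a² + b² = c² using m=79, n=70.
(1341, 11060, 11141)

Euclid's formula: a = m² - n², b = 2mn, c = m² + n²
m = 79, n = 70
a = 79² - 70² = 6241 - 4900 = 1341
b = 2 × 79 × 70 = 11060
c = 79² + 70² = 6241 + 4900 = 11141
Verification: 1341² + 11060² = 1798281 + 122323600 = 124121881 = 11141² ✓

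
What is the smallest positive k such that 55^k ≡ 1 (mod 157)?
156

157 is prime, so ord(55) divides φ(157) = 156.
Divisors of 156: 1, 2, 3, 4, 6, 12, 13, 26, 39, 52, 78, 156.
Repeated squaring: 55^1 ≡ 55, 55^2 ≡ 42, 55^4 ≡ 37, 55^8 ≡ 113, 55^16 ≡ 52, 55^32 ≡ 35, 55^64 ≡ 126, 55^128 ≡ 19 (mod 157).
Test 55^d mod 157 for each divisor d in increasing order:
55^1 ≡ 55
55^2 ≡ 42
55^3 = 55^2·55^1 ≡ 112
55^4 ≡ 37
55^6 = 55^4·55^2 ≡ 141
55^12 = 55^8·55^4 ≡ 99
55^13 = 55^8·55^4·55^1 ≡ 107
55^26 = 55^16·55^8·55^2 ≡ 145
55^39 = 55^32·55^4·55^2·55^1 ≡ 129
55^52 = 55^32·55^16·55^4 ≡ 144
55^78 = 55^64·55^8·55^4·55^2 ≡ 156
55^156 = 55^128·55^16·55^8·55^4 ≡ 1  ← first divisor giving 1
The order is 156.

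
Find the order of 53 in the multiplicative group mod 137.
136

137 is prime, so ord(53) divides φ(137) = 136.
Divisors of 136: 1, 2, 4, 8, 17, 34, 68, 136.
Repeated squaring: 53^1 ≡ 53, 53^2 ≡ 69, 53^4 ≡ 103, 53^8 ≡ 60, 53^16 ≡ 38, 53^32 ≡ 74, 53^64 ≡ 133, 53^128 ≡ 16 (mod 137).
Test 53^d mod 137 for each divisor d in increasing order:
53^1 ≡ 53
53^2 ≡ 69
53^4 ≡ 103
53^8 ≡ 60
53^17 = 53^16·53^1 ≡ 96
53^34 = 53^32·53^2 ≡ 37
53^68 = 53^64·53^4 ≡ 136
53^136 = 53^128·53^8 ≡ 1  ← first divisor giving 1
The order is 136.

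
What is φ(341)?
300

341 = 11 × 31
φ(n) = n × ∏(1 - 1/p) for each prime p dividing n
φ(341) = 341 × (1 - 1/11) × (1 - 1/31) = 300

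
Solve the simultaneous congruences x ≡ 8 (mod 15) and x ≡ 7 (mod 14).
203

Using Chinese Remainder Theorem:
M = 15 × 14 = 210
M1 = 14, M2 = 15
y1 = 14^(-1) mod 15 = 14
y2 = 15^(-1) mod 14 = 1
x = (8×14×14 + 7×15×1) mod 210 = 203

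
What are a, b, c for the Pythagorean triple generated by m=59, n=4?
(3465, 472, 3497)

Euclid's formula: a = m² - n², b = 2mn, c = m² + n²
m = 59, n = 4
a = 59² - 4² = 3481 - 16 = 3465
b = 2 × 59 × 4 = 472
c = 59² + 4² = 3481 + 16 = 3497
Verification: 3465² + 472² = 12006225 + 222784 = 12229009 = 3497² ✓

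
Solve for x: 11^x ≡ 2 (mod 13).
7

Baby-step giant-step with step n = ⌈√13⌉ = 4.
Baby steps 11^j mod 13 (j:value) for j=0..3: 0:1, 1:11, 2:4, 3:5.
Giant-step multiplier: 11^(-4) ≡ 11^(12-4) = 11^8 ≡ 9 (mod 13).
Giant steps γ_i = 2·9^i mod 13: γ_0=2, γ_1=5 (in table at j=3).
x = i·n + j = 1·4 + 3 = 7.
Check: 11^7 ≡ 2 (mod 13).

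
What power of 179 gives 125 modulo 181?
108

Baby-step giant-step with step n = ⌈√181⌉ = 14.
Baby steps 179^j mod 181 (j:value) for j=0..13: 0:1, 1:179, 2:4, 3:173, 4:16, 5:149, 6:64, 7:53, 8:75, 9:31, 10:119, 11:124, 12:114, 13:134.
Giant-step multiplier: 179^(-14) ≡ 179^(180-14) = 179^166 ≡ 52 (mod 181).
Giant steps γ_i = 125·52^i mod 181: γ_0=125, γ_1=165, γ_2=73, γ_3=176, γ_4=102, γ_5=55, γ_6=145, γ_7=119 (in table at j=10).
x = i·n + j = 7·14 + 10 = 108.
Check: 179^108 ≡ 125 (mod 181).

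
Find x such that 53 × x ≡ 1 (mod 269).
66

gcd(53, 269) = 1, so the inverse exists.
Extended Euclidean algorithm on (269, 53):
269 = 5 × 53 + 4  ⟹  4 = (1)·269 + (-5)·53
53 = 13 × 4 + 1  ⟹  1 = (-13)·269 + (66)·53
So (66)·53 ≡ 1 (mod 269), i.e. 53^(-1) ≡ 66 (mod 269).
Check: 53 × 66 = 3498 ≡ 1 (mod 269)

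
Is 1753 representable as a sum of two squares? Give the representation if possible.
27² + 32² (a=27, b=32)

Factorization: 1753 = 1753
By Fermat: n is sum of two squares iff every prime p ≡ 3 (mod 4) appears to even power.
All primes ≡ 3 (mod 4) appear to even power.
Search a = 0, 1, 2, … for 1753 - a² a perfect square: first hit at a = 27: 1753 - 729 = 1024 = 32².
1753 = 27² + 32² = 729 + 1024 ✓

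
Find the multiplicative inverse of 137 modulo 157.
102

gcd(137, 157) = 1, so the inverse exists.
Extended Euclidean algorithm on (157, 137):
157 = 1 × 137 + 20  ⟹  20 = (1)·157 + (-1)·137
137 = 6 × 20 + 17  ⟹  17 = (-6)·157 + (7)·137
20 = 1 × 17 + 3  ⟹  3 = (7)·157 + (-8)·137
17 = 5 × 3 + 2  ⟹  2 = (-41)·157 + (47)·137
3 = 1 × 2 + 1  ⟹  1 = (48)·157 + (-55)·137
So (-55)·137 ≡ 1 (mod 157), i.e. 137^(-1) ≡ -55 ≡ 102 (mod 157).
Check: 137 × 102 = 13974 ≡ 1 (mod 157)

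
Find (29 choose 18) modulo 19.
0

Using Lucas' theorem:
Write n=29 and k=18 in base 19:
n in base 19: [1, 10]
k in base 19: [0, 18]
C(29,18) mod 19 = ∏ C(n_i, k_i) mod 19
Digit binomials (mod 19): C(1,0) = 1; C(10,18) = 0 (k_i > n_i)
Product: 1 × 0 = 0 ≡ 0 (mod 19)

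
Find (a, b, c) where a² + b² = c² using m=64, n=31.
(3135, 3968, 5057)

Euclid's formula: a = m² - n², b = 2mn, c = m² + n²
m = 64, n = 31
a = 64² - 31² = 4096 - 961 = 3135
b = 2 × 64 × 31 = 3968
c = 64² + 31² = 4096 + 961 = 5057
Verification: 3135² + 3968² = 9828225 + 15745024 = 25573249 = 5057² ✓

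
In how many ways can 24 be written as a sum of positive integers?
1575

p(n) counts ways to write n as a sum of positive integers (order ignored).
Euler's pentagonal recurrence: p(k) = p(k-1) + p(k-2) - p(k-5) - p(k-7) + p(k-12) + p(k-15) - ... (offsets j(3j∓1)/2, signs ++--, p(0)=1, p(<0)=0).
DP table for k = 0..23: p(0)=1, p(1)=1, p(2)=2, p(3)=3, p(4)=5, p(5)=7, p(6)=11, p(7)=15, p(8)=22, p(9)=30, p(10)=42, p(11)=56, p(12)=77, p(13)=101, p(14)=135, p(15)=176, p(16)=231, p(17)=297, p(18)=385, p(19)=490, p(20)=627, p(21)=792, p(22)=1002, p(23)=1255.
Final step: p(24) = p(23) + p(22) - p(19) - p(17) + p(12) + p(9) - p(2)
= 1255 + 1002 - 490 - 297 + 77 + 30 - 2
= 1575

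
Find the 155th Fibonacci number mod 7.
5

Matrix identity: Q^n = [[F_(n+1), F_n], [F_n, F_(n-1)]] with Q = [[1,1],[1,0]].
n = 155 = 10011011₂. Square-and-multiply, entries mod 7:
Q^1 = [[1,1],[1,0]]
Q^2 = (Q^1)² = [[2,1],[1,1]]
Q^4 = (Q^2)² = [[5,3],[3,2]]
Q^9 = (Q^4)²·Q = [[6,6],[6,0]]
Q^19 = (Q^9)²·Q = [[3,2],[2,1]]
Q^38 = (Q^19)² = [[6,1],[1,5]]
Q^77 = (Q^38)²·Q = [[6,2],[2,4]]
Q^155 = (Q^77)²·Q = [[4,5],[5,6]]
F_155 mod 7 = Q^155[0][1] = 5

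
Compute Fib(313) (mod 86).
81

Matrix identity: Q^n = [[F_(n+1), F_n], [F_n, F_(n-1)]] with Q = [[1,1],[1,0]].
n = 313 = 100111001₂. Square-and-multiply, entries mod 86:
Q^1 = [[1,1],[1,0]]
Q^2 = (Q^1)² = [[2,1],[1,1]]
Q^4 = (Q^2)² = [[5,3],[3,2]]
Q^9 = (Q^4)²·Q = [[55,34],[34,21]]
Q^19 = (Q^9)²·Q = [[57,53],[53,4]]
Q^39 = (Q^19)²·Q = [[3,38],[38,51]]
Q^78 = (Q^39)² = [[77,74],[74,3]]
Q^156 = (Q^78)² = [[53,72],[72,67]]
Q^313 = (Q^156)²·Q = [[35,81],[81,40]]
F_313 mod 86 = Q^313[0][1] = 81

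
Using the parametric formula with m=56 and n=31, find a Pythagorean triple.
(2175, 3472, 4097)

Euclid's formula: a = m² - n², b = 2mn, c = m² + n²
m = 56, n = 31
a = 56² - 31² = 3136 - 961 = 2175
b = 2 × 56 × 31 = 3472
c = 56² + 31² = 3136 + 961 = 4097
Verification: 2175² + 3472² = 4730625 + 12054784 = 16785409 = 4097² ✓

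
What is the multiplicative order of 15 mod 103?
51

103 is prime, so ord(15) divides φ(103) = 102.
Divisors of 102: 1, 2, 3, 6, 17, 34, 51, 102.
Repeated squaring: 15^1 ≡ 15, 15^2 ≡ 19, 15^4 ≡ 52, 15^8 ≡ 26, 15^16 ≡ 58, 15^32 ≡ 68, 15^64 ≡ 92 (mod 103).
Test 15^d mod 103 for each divisor d in increasing order:
15^1 ≡ 15
15^2 ≡ 19
15^3 = 15^2·15^1 ≡ 79
15^6 = 15^4·15^2 ≡ 61
15^17 = 15^16·15^1 ≡ 46
15^34 = 15^32·15^2 ≡ 56
15^51 = 15^32·15^16·15^2·15^1 ≡ 1  ← first divisor giving 1
The order is 51.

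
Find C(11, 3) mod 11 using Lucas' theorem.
0

Using Lucas' theorem:
Write n=11 and k=3 in base 11:
n in base 11: [1, 0]
k in base 11: [0, 3]
C(11,3) mod 11 = ∏ C(n_i, k_i) mod 11
Digit binomials (mod 11): C(1,0) = 1; C(0,3) = 0 (k_i > n_i)
Product: 1 × 0 = 0 ≡ 0 (mod 11)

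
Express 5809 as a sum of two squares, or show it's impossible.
25² + 72² (a=25, b=72)

Factorization: 5809 = 37 × 157
By Fermat: n is sum of two squares iff every prime p ≡ 3 (mod 4) appears to even power.
All primes ≡ 3 (mod 4) appear to even power.
Search a = 0, 1, 2, … for 5809 - a² a perfect square: first hit at a = 25: 5809 - 625 = 5184 = 72².
5809 = 25² + 72² = 625 + 5184 ✓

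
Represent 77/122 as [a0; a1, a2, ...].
[0; 1, 1, 1, 2, 2, 6]

Euclidean algorithm steps:
77 = 0 × 122 + 77
122 = 1 × 77 + 45
77 = 1 × 45 + 32
45 = 1 × 32 + 13
32 = 2 × 13 + 6
13 = 2 × 6 + 1
6 = 6 × 1 + 0
Continued fraction: [0; 1, 1, 1, 2, 2, 6]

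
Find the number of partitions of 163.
142798995930

p(n) counts ways to write n as a sum of positive integers (order ignored).
Euler's pentagonal recurrence: p(k) = p(k-1) + p(k-2) - p(k-5) - p(k-7) + p(k-12) + p(k-15) - ... (offsets j(3j∓1)/2, signs ++--, p(0)=1, p(<0)=0).
DP table for k = 0..162: p(0)=1, p(1)=1, p(2)=2, p(3)=3, p(4)=5, p(5)=7, p(6)=11, p(7)=15, p(8)=22, p(9)=30, p(10)=42, p(11)=56, p(12)=77, p(13)=101, p(14)=135, p(15)=176, p(16)=231, p(17)=297, p(18)=385, p(19)=490, p(20)=627, p(21)=792, p(22)=1002, p(23)=1255, p(24)=1575, p(25)=1958, p(26)=2436, p(27)=3010, p(28)=3718, p(29)=4565, p(30)=5604, p(31)=6842, p(32)=8349, p(33)=10143, p(34)=12310, p(35)=14883, p(36)=17977, p(37)=21637, p(38)=26015, p(39)=31185, p(40)=37338, p(41)=44583, p(42)=53174, p(43)=63261, p(44)=75175, p(45)=89134, p(46)=105558, p(47)=124754, p(48)=147273, p(49)=173525, p(50)=204226, p(51)=239943, p(52)=281589, p(53)=329931, p(54)=386155, p(55)=451276, p(56)=526823, p(57)=614154, p(58)=715220, p(59)=831820, p(60)=966467, p(61)=1121505, p(62)=1300156, p(63)=1505499, p(64)=1741630, p(65)=2012558, p(66)=2323520, p(67)=2679689, p(68)=3087735, p(69)=3554345, p(70)=4087968, p(71)=4697205, p(72)=5392783, p(73)=6185689, p(74)=7089500, p(75)=8118264, p(76)=9289091, p(77)=10619863, p(78)=12132164, p(79)=13848650, p(80)=15796476, p(81)=18004327, p(82)=20506255, p(83)=23338469, p(84)=26543660, p(85)=30167357, p(86)=34262962, p(87)=38887673, p(88)=44108109, p(89)=49995925, p(90)=56634173, p(91)=64112359, p(92)=72533807, p(93)=82010177, p(94)=92669720, p(95)=104651419, p(96)=118114304, p(97)=133230930, p(98)=150198136, p(99)=169229875, p(100)=190569292, p(101)=214481126, p(102)=241265379, p(103)=271248950, p(104)=304801365, p(105)=342325709, p(106)=384276336, p(107)=431149389, p(108)=483502844, p(109)=541946240, p(110)=607163746, p(111)=679903203, p(112)=761002156, p(113)=851376628, p(114)=952050665, p(115)=1064144451, p(116)=1188908248, p(117)=1327710076, p(118)=1482074143, p(119)=1653668665, p(120)=1844349560, p(121)=2056148051, p(122)=2291320912, p(123)=2552338241, p(124)=2841940500, p(125)=3163127352, p(126)=3519222692, p(127)=3913864295, p(128)=4351078600, p(129)=4835271870, p(130)=5371315400, p(131)=5964539504, p(132)=6620830889, p(133)=7346629512, p(134)=8149040695, p(135)=9035836076, p(136)=10015581680, p(137)=11097645016, p(138)=12292341831, p(139)=13610949895, p(140)=15065878135, p(141)=16670689208, p(142)=18440293320, p(143)=20390982757, p(144)=22540654445, p(145)=24908858009, p(146)=27517052599, p(147)=30388671978, p(148)=33549419497, p(149)=37027355200, p(150)=40853235313, p(151)=45060624582, p(152)=49686288421, p(153)=54770336324, p(154)=60356673280, p(155)=66493182097, p(156)=73232243759, p(157)=80630964769, p(158)=88751778802, p(159)=97662728555, p(160)=107438159466, p(161)=118159068427, p(162)=129913904637.
Final step: p(163) = p(162) + p(161) - p(158) - p(156) + p(151) + p(148) - p(141) - p(137) + p(128) + p(123) - p(112) - p(106) + p(93) + p(86) - p(71) - p(63) + p(46) + p(37) - p(18) - p(8)
= 129913904637 + 118159068427 - 88751778802 - 73232243759 + 45060624582 + 33549419497 - 16670689208 - 11097645016 + 4351078600 + 2552338241 - 761002156 - 384276336 + 82010177 + 34262962 - 4697205 - 1505499 + 105558 + 21637 - 385 - 22
= 142798995930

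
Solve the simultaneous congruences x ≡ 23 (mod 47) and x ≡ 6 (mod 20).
446

Using Chinese Remainder Theorem:
M = 47 × 20 = 940
M1 = 20, M2 = 47
y1 = 20^(-1) mod 47 = 40
y2 = 47^(-1) mod 20 = 3
x = (23×20×40 + 6×47×3) mod 940 = 446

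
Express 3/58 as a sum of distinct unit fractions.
1/20 + 1/580

Greedy algorithm:
3/58: ceiling(58/3) = 20, use 1/20
1/580: ceiling(580/1) = 580, use 1/580
Result: 3/58 = 1/20 + 1/580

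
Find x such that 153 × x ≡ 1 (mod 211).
40

gcd(153, 211) = 1, so the inverse exists.
Extended Euclidean algorithm on (211, 153):
211 = 1 × 153 + 58  ⟹  58 = (1)·211 + (-1)·153
153 = 2 × 58 + 37  ⟹  37 = (-2)·211 + (3)·153
58 = 1 × 37 + 21  ⟹  21 = (3)·211 + (-4)·153
37 = 1 × 21 + 16  ⟹  16 = (-5)·211 + (7)·153
21 = 1 × 16 + 5  ⟹  5 = (8)·211 + (-11)·153
16 = 3 × 5 + 1  ⟹  1 = (-29)·211 + (40)·153
So (40)·153 ≡ 1 (mod 211), i.e. 153^(-1) ≡ 40 (mod 211).
Check: 153 × 40 = 6120 ≡ 1 (mod 211)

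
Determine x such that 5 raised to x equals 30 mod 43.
29

Baby-step giant-step with step n = ⌈√43⌉ = 7.
Baby steps 5^j mod 43 (j:value) for j=0..6: 0:1, 1:5, 2:25, 3:39, 4:23, 5:29, 6:16.
Giant-step multiplier: 5^(-7) ≡ 5^(42-7) = 5^35 ≡ 7 (mod 43).
Giant steps γ_i = 30·7^i mod 43: γ_0=30, γ_1=38, γ_2=8, γ_3=13, γ_4=5 (in table at j=1).
x = i·n + j = 4·7 + 1 = 29.
Check: 5^29 ≡ 30 (mod 43).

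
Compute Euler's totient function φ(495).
240

495 = 3^2 × 5 × 11
φ(n) = n × ∏(1 - 1/p) for each prime p dividing n
φ(495) = 495 × (1 - 1/3) × (1 - 1/5) × (1 - 1/11) = 240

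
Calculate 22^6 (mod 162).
154

Repeated squaring. Binary of 6 = 110.
22^1 ≡ 22 (mod 162); 22^2 ≡ 160 (mod 162); 22^4 ≡ 4 (mod 162)
22^6 = 22^2 × 22^4 ≡ 154 (mod 162)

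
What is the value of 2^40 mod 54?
16

Repeated squaring. Binary of 40 = 101000.
2^1 ≡ 2 (mod 54); 2^2 ≡ 4 (mod 54); 2^4 ≡ 16 (mod 54); 2^8 ≡ 40 (mod 54); 2^16 ≡ 34 (mod 54); 2^32 ≡ 22 (mod 54)
2^40 = 2^8 × 2^32 ≡ 16 (mod 54)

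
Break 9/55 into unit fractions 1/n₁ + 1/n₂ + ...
1/7 + 1/49 + 1/2695

Greedy algorithm:
9/55: ceiling(55/9) = 7, use 1/7
8/385: ceiling(385/8) = 49, use 1/49
1/2695: ceiling(2695/1) = 2695, use 1/2695
Result: 9/55 = 1/7 + 1/49 + 1/2695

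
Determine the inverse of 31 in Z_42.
19

gcd(31, 42) = 1, so the inverse exists.
Extended Euclidean algorithm on (42, 31):
42 = 1 × 31 + 11  ⟹  11 = (1)·42 + (-1)·31
31 = 2 × 11 + 9  ⟹  9 = (-2)·42 + (3)·31
11 = 1 × 9 + 2  ⟹  2 = (3)·42 + (-4)·31
9 = 4 × 2 + 1  ⟹  1 = (-14)·42 + (19)·31
So (19)·31 ≡ 1 (mod 42), i.e. 31^(-1) ≡ 19 (mod 42).
Check: 31 × 19 = 589 ≡ 1 (mod 42)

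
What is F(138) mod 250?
94

Matrix identity: Q^n = [[F_(n+1), F_n], [F_n, F_(n-1)]] with Q = [[1,1],[1,0]].
n = 138 = 10001010₂. Square-and-multiply, entries mod 250:
Q^1 = [[1,1],[1,0]]
Q^2 = (Q^1)² = [[2,1],[1,1]]
Q^4 = (Q^2)² = [[5,3],[3,2]]
Q^8 = (Q^4)² = [[34,21],[21,13]]
Q^17 = (Q^8)²·Q = [[84,97],[97,237]]
Q^34 = (Q^17)² = [[215,137],[137,78]]
Q^69 = (Q^34)²·Q = [[135,244],[244,141]]
Q^138 = (Q^69)² = [[11,94],[94,167]]
F_138 mod 250 = Q^138[0][1] = 94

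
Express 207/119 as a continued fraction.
[1; 1, 2, 1, 5, 5]

Euclidean algorithm steps:
207 = 1 × 119 + 88
119 = 1 × 88 + 31
88 = 2 × 31 + 26
31 = 1 × 26 + 5
26 = 5 × 5 + 1
5 = 5 × 1 + 0
Continued fraction: [1; 1, 2, 1, 5, 5]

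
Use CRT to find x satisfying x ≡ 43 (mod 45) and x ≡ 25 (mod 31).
583

Using Chinese Remainder Theorem:
M = 45 × 31 = 1395
M1 = 31, M2 = 45
y1 = 31^(-1) mod 45 = 16
y2 = 45^(-1) mod 31 = 20
x = (43×31×16 + 25×45×20) mod 1395 = 583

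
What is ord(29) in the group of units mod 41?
40

41 is prime, so ord(29) divides φ(41) = 40.
Divisors of 40: 1, 2, 4, 5, 8, 10, 20, 40.
Repeated squaring: 29^1 ≡ 29, 29^2 ≡ 21, 29^4 ≡ 31, 29^8 ≡ 18, 29^16 ≡ 37, 29^32 ≡ 16 (mod 41).
Test 29^d mod 41 for each divisor d in increasing order:
29^1 ≡ 29
29^2 ≡ 21
29^4 ≡ 31
29^5 = 29^4·29^1 ≡ 38
29^8 ≡ 18
29^10 = 29^8·29^2 ≡ 9
29^20 = 29^16·29^4 ≡ 40
29^40 = 29^32·29^8 ≡ 1  ← first divisor giving 1
The order is 40.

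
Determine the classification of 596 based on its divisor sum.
deficient

Proper divisors of 596: sum = 1 + 2 + 4 + 149 + 298 = 454
Since 454 < 596, 596 is deficient.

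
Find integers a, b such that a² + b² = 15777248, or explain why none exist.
Not possible

Factorization: 15777248 = 2^5 × 79^3
By Fermat: n is sum of two squares iff every prime p ≡ 3 (mod 4) appears to even power.
Prime(s) ≡ 3 (mod 4) with odd exponent: [(79, 3)]
Therefore 15777248 cannot be expressed as a² + b².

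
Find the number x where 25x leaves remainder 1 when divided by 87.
7

gcd(25, 87) = 1, so the inverse exists.
Extended Euclidean algorithm on (87, 25):
87 = 3 × 25 + 12  ⟹  12 = (1)·87 + (-3)·25
25 = 2 × 12 + 1  ⟹  1 = (-2)·87 + (7)·25
So (7)·25 ≡ 1 (mod 87), i.e. 25^(-1) ≡ 7 (mod 87).
Check: 25 × 7 = 175 ≡ 1 (mod 87)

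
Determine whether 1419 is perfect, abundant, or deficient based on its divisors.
deficient

Proper divisors of 1419: sum = 1 + 3 + 11 + 33 + 43 + 129 + 473 = 693
Since 693 < 1419, 1419 is deficient.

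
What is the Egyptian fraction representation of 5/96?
1/20 + 1/480

Greedy algorithm:
5/96: ceiling(96/5) = 20, use 1/20
1/480: ceiling(480/1) = 480, use 1/480
Result: 5/96 = 1/20 + 1/480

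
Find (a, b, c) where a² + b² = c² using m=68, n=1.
(4623, 136, 4625)

Euclid's formula: a = m² - n², b = 2mn, c = m² + n²
m = 68, n = 1
a = 68² - 1² = 4624 - 1 = 4623
b = 2 × 68 × 1 = 136
c = 68² + 1² = 4624 + 1 = 4625
Verification: 4623² + 136² = 21372129 + 18496 = 21390625 = 4625² ✓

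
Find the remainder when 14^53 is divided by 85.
29

Repeated squaring. Binary of 53 = 110101.
14^1 ≡ 14 (mod 85); 14^2 ≡ 26 (mod 85); 14^4 ≡ 81 (mod 85); 14^8 ≡ 16 (mod 85); 14^16 ≡ 1 (mod 85); 14^32 ≡ 1 (mod 85)
14^53 = 14^1 × 14^4 × 14^16 × 14^32 ≡ 29 (mod 85)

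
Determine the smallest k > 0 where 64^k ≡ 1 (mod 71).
35

71 is prime, so ord(64) divides φ(71) = 70.
Divisors of 70: 1, 2, 5, 7, 10, 14, 35, 70.
Repeated squaring: 64^1 ≡ 64, 64^2 ≡ 49, 64^4 ≡ 58, 64^8 ≡ 27, 64^16 ≡ 19, 64^32 ≡ 6, 64^64 ≡ 36 (mod 71).
Test 64^d mod 71 for each divisor d in increasing order:
64^1 ≡ 64
64^2 ≡ 49
64^5 = 64^4·64^1 ≡ 20
64^7 = 64^4·64^2·64^1 ≡ 57
64^10 = 64^8·64^2 ≡ 45
64^14 = 64^8·64^4·64^2 ≡ 54
64^35 = 64^32·64^2·64^1 ≡ 1  ← first divisor giving 1
The order is 35.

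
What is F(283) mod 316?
97

Matrix identity: Q^n = [[F_(n+1), F_n], [F_n, F_(n-1)]] with Q = [[1,1],[1,0]].
n = 283 = 100011011₂. Square-and-multiply, entries mod 316:
Q^1 = [[1,1],[1,0]]
Q^2 = (Q^1)² = [[2,1],[1,1]]
Q^4 = (Q^2)² = [[5,3],[3,2]]
Q^8 = (Q^4)² = [[34,21],[21,13]]
Q^17 = (Q^8)²·Q = [[56,17],[17,39]]
Q^35 = (Q^17)²·Q = [[300,265],[265,35]]
Q^70 = (Q^35)² = [[13,295],[295,34]]
Q^141 = (Q^70)²·Q = [[255,294],[294,277]]
Q^283 = (Q^141)²·Q = [[85,97],[97,304]]
F_283 mod 316 = Q^283[0][1] = 97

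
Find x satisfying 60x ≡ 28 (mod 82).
x ≡ 36 (mod 41)

gcd(60, 82) = 2, which divides 28, so solutions exist.
Divide through by 2: 30x ≡ 14 (mod 41).
Find 30^(-1) mod 41 by the extended Euclidean algorithm:
41 = 1 × 30 + 11  ⟹  11 = (1)·41 + (-1)·30
30 = 2 × 11 + 8  ⟹  8 = (-2)·41 + (3)·30
11 = 1 × 8 + 3  ⟹  3 = (3)·41 + (-4)·30
8 = 2 × 3 + 2  ⟹  2 = (-8)·41 + (11)·30
3 = 1 × 2 + 1  ⟹  1 = (11)·41 + (-15)·30
So (-15)·30 ≡ 1 (mod 41), i.e. 30^(-1) ≡ -15 ≡ 26 (mod 41).
x ≡ 26 × 14 = 364 ≡ 36 (mod 41).
Check: 60 × 36 = 2160 ≡ 28 (mod 82).
x ≡ 36 (mod 41), giving 2 solutions mod 82.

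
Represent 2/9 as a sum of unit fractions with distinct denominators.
1/5 + 1/45

Greedy algorithm:
2/9: ceiling(9/2) = 5, use 1/5
1/45: ceiling(45/1) = 45, use 1/45
Result: 2/9 = 1/5 + 1/45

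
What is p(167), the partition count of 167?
207890420102

p(n) counts ways to write n as a sum of positive integers (order ignored).
Euler's pentagonal recurrence: p(k) = p(k-1) + p(k-2) - p(k-5) - p(k-7) + p(k-12) + p(k-15) - ... (offsets j(3j∓1)/2, signs ++--, p(0)=1, p(<0)=0).
DP table for k = 0..166: p(0)=1, p(1)=1, p(2)=2, p(3)=3, p(4)=5, p(5)=7, p(6)=11, p(7)=15, p(8)=22, p(9)=30, p(10)=42, p(11)=56, p(12)=77, p(13)=101, p(14)=135, p(15)=176, p(16)=231, p(17)=297, p(18)=385, p(19)=490, p(20)=627, p(21)=792, p(22)=1002, p(23)=1255, p(24)=1575, p(25)=1958, p(26)=2436, p(27)=3010, p(28)=3718, p(29)=4565, p(30)=5604, p(31)=6842, p(32)=8349, p(33)=10143, p(34)=12310, p(35)=14883, p(36)=17977, p(37)=21637, p(38)=26015, p(39)=31185, p(40)=37338, p(41)=44583, p(42)=53174, p(43)=63261, p(44)=75175, p(45)=89134, p(46)=105558, p(47)=124754, p(48)=147273, p(49)=173525, p(50)=204226, p(51)=239943, p(52)=281589, p(53)=329931, p(54)=386155, p(55)=451276, p(56)=526823, p(57)=614154, p(58)=715220, p(59)=831820, p(60)=966467, p(61)=1121505, p(62)=1300156, p(63)=1505499, p(64)=1741630, p(65)=2012558, p(66)=2323520, p(67)=2679689, p(68)=3087735, p(69)=3554345, p(70)=4087968, p(71)=4697205, p(72)=5392783, p(73)=6185689, p(74)=7089500, p(75)=8118264, p(76)=9289091, p(77)=10619863, p(78)=12132164, p(79)=13848650, p(80)=15796476, p(81)=18004327, p(82)=20506255, p(83)=23338469, p(84)=26543660, p(85)=30167357, p(86)=34262962, p(87)=38887673, p(88)=44108109, p(89)=49995925, p(90)=56634173, p(91)=64112359, p(92)=72533807, p(93)=82010177, p(94)=92669720, p(95)=104651419, p(96)=118114304, p(97)=133230930, p(98)=150198136, p(99)=169229875, p(100)=190569292, p(101)=214481126, p(102)=241265379, p(103)=271248950, p(104)=304801365, p(105)=342325709, p(106)=384276336, p(107)=431149389, p(108)=483502844, p(109)=541946240, p(110)=607163746, p(111)=679903203, p(112)=761002156, p(113)=851376628, p(114)=952050665, p(115)=1064144451, p(116)=1188908248, p(117)=1327710076, p(118)=1482074143, p(119)=1653668665, p(120)=1844349560, p(121)=2056148051, p(122)=2291320912, p(123)=2552338241, p(124)=2841940500, p(125)=3163127352, p(126)=3519222692, p(127)=3913864295, p(128)=4351078600, p(129)=4835271870, p(130)=5371315400, p(131)=5964539504, p(132)=6620830889, p(133)=7346629512, p(134)=8149040695, p(135)=9035836076, p(136)=10015581680, p(137)=11097645016, p(138)=12292341831, p(139)=13610949895, p(140)=15065878135, p(141)=16670689208, p(142)=18440293320, p(143)=20390982757, p(144)=22540654445, p(145)=24908858009, p(146)=27517052599, p(147)=30388671978, p(148)=33549419497, p(149)=37027355200, p(150)=40853235313, p(151)=45060624582, p(152)=49686288421, p(153)=54770336324, p(154)=60356673280, p(155)=66493182097, p(156)=73232243759, p(157)=80630964769, p(158)=88751778802, p(159)=97662728555, p(160)=107438159466, p(161)=118159068427, p(162)=129913904637, p(163)=142798995930, p(164)=156919475295, p(165)=172389800255, p(166)=189334822579.
Final step: p(167) = p(166) + p(165) - p(162) - p(160) + p(155) + p(152) - p(145) - p(141) + p(132) + p(127) - p(116) - p(110) + p(97) + p(90) - p(75) - p(67) + p(50) + p(41) - p(22) - p(12)
= 189334822579 + 172389800255 - 129913904637 - 107438159466 + 66493182097 + 49686288421 - 24908858009 - 16670689208 + 6620830889 + 3913864295 - 1188908248 - 607163746 + 133230930 + 56634173 - 8118264 - 2679689 + 204226 + 44583 - 1002 - 77
= 207890420102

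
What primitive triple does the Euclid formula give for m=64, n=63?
(127, 8064, 8065)

Euclid's formula: a = m² - n², b = 2mn, c = m² + n²
m = 64, n = 63
a = 64² - 63² = 4096 - 3969 = 127
b = 2 × 64 × 63 = 8064
c = 64² + 63² = 4096 + 3969 = 8065
Verification: 127² + 8064² = 16129 + 65028096 = 65044225 = 8065² ✓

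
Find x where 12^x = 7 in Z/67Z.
7

Baby-step giant-step with step n = ⌈√67⌉ = 9.
Baby steps 12^j mod 67 (j:value) for j=0..8: 0:1, 1:12, 2:10, 3:53, 4:33, 5:61, 6:62, 7:7, 8:17.
h = 7 is already in the table at j=7, so x = 7.
Check: 12^7 ≡ 7 (mod 67).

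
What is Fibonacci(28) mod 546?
39

Matrix identity: Q^n = [[F_(n+1), F_n], [F_n, F_(n-1)]] with Q = [[1,1],[1,0]].
n = 28 = 11100₂. Square-and-multiply, entries mod 546:
Q^1 = [[1,1],[1,0]]
Q^3 = (Q^1)²·Q = [[3,2],[2,1]]
Q^7 = (Q^3)²·Q = [[21,13],[13,8]]
Q^14 = (Q^7)² = [[64,377],[377,233]]
Q^28 = (Q^14)² = [[443,39],[39,404]]
F_28 mod 546 = Q^28[0][1] = 39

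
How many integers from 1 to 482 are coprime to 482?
240

482 = 2 × 241
φ(n) = n × ∏(1 - 1/p) for each prime p dividing n
φ(482) = 482 × (1 - 1/2) × (1 - 1/241) = 240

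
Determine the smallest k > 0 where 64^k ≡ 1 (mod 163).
27

163 is prime, so ord(64) divides φ(163) = 162.
Divisors of 162: 1, 2, 3, 6, 9, 18, 27, 54, 81, 162.
Repeated squaring: 64^1 ≡ 64, 64^2 ≡ 21, 64^4 ≡ 115, 64^8 ≡ 22, 64^16 ≡ 158, 64^32 ≡ 25, 64^64 ≡ 136, 64^128 ≡ 77 (mod 163).
Test 64^d mod 163 for each divisor d in increasing order:
64^1 ≡ 64
64^2 ≡ 21
64^3 = 64^2·64^1 ≡ 40
64^6 = 64^4·64^2 ≡ 133
64^9 = 64^8·64^1 ≡ 104
64^18 = 64^16·64^2 ≡ 58
64^27 = 64^16·64^8·64^2·64^1 ≡ 1  ← first divisor giving 1
The order is 27.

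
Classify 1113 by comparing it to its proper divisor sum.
deficient

Proper divisors of 1113: sum = 1 + 3 + 7 + 21 + 53 + 159 + 371 = 615
Since 615 < 1113, 1113 is deficient.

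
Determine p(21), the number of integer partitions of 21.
792

p(n) counts ways to write n as a sum of positive integers (order ignored).
Euler's pentagonal recurrence: p(k) = p(k-1) + p(k-2) - p(k-5) - p(k-7) + p(k-12) + p(k-15) - ... (offsets j(3j∓1)/2, signs ++--, p(0)=1, p(<0)=0).
DP table for k = 0..20: p(0)=1, p(1)=1, p(2)=2, p(3)=3, p(4)=5, p(5)=7, p(6)=11, p(7)=15, p(8)=22, p(9)=30, p(10)=42, p(11)=56, p(12)=77, p(13)=101, p(14)=135, p(15)=176, p(16)=231, p(17)=297, p(18)=385, p(19)=490, p(20)=627.
Final step: p(21) = p(20) + p(19) - p(16) - p(14) + p(9) + p(6)
= 627 + 490 - 231 - 135 + 30 + 11
= 792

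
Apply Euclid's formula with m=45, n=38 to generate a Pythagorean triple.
(581, 3420, 3469)

Euclid's formula: a = m² - n², b = 2mn, c = m² + n²
m = 45, n = 38
a = 45² - 38² = 2025 - 1444 = 581
b = 2 × 45 × 38 = 3420
c = 45² + 38² = 2025 + 1444 = 3469
Verification: 581² + 3420² = 337561 + 11696400 = 12033961 = 3469² ✓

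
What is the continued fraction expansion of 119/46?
[2; 1, 1, 2, 2, 1, 2]

Euclidean algorithm steps:
119 = 2 × 46 + 27
46 = 1 × 27 + 19
27 = 1 × 19 + 8
19 = 2 × 8 + 3
8 = 2 × 3 + 2
3 = 1 × 2 + 1
2 = 2 × 1 + 0
Continued fraction: [2; 1, 1, 2, 2, 1, 2]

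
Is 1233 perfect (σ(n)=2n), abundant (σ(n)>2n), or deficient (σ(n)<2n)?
deficient

Proper divisors of 1233: sum = 1 + 3 + 9 + 137 + 411 = 561
Since 561 < 1233, 1233 is deficient.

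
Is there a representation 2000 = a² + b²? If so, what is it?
8² + 44² (a=8, b=44)

Factorization: 2000 = 2^4 × 5^3
By Fermat: n is sum of two squares iff every prime p ≡ 3 (mod 4) appears to even power.
All primes ≡ 3 (mod 4) appear to even power.
Search a = 0, 1, 2, … for 2000 - a² a perfect square: first hit at a = 8: 2000 - 64 = 1936 = 44².
2000 = 8² + 44² = 64 + 1936 ✓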